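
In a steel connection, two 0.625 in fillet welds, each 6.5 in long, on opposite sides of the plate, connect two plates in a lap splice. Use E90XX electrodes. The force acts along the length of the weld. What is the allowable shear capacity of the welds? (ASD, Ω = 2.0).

R_n/Ω ≈ 155 kips

E90XX → F_EXX = 90 ksi.
Effective throat t_e = 0.707 × 0.625 = 0.4419 in.
Total length L = 13 in; A_we = 0.4419 × 13 = 5.744 in².
F_nw = 0.6 F_EXX = 0.6 × 90 = 54 ksi.
R_n = 54 × 5.744 = 310.2 kips; R_n/Ω = 310.2/2.0 = 155.1 kips.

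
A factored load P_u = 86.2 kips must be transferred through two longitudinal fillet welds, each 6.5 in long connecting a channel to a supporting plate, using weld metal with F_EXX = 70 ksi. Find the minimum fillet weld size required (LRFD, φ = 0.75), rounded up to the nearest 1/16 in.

Total weld length L = 13 in.
Required throat t_e = P_u / (φ × 0.6 F_EXX × L) = 86.2 / (0.75 × 0.6 × 70 × 13) = 0.2105 in.
Required leg w = t_e / 0.707 = 0.2977 in → use 5/16 in.

w = 5/16 in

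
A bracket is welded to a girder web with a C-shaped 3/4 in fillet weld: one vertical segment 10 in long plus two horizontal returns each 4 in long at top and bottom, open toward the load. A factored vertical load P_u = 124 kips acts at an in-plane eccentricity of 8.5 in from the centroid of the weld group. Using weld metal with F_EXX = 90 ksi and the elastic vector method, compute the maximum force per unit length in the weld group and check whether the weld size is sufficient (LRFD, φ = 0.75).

f_max ≈ 24.3 kip/in; NOT adequate

Total weld length L_w = 18 in. Treat welds as unit-width lines.
Centroid: x̄ = 2×4×2 / 18 = 0.8889 in from the vertical weld.
Polar moment about centroid: J = I_x + I_y = [10³/12 + 2×4×5²] + [10×0.8889² + 2(4³/12 + 4×1.111²)] = 311.8 in³.
Direct shear f_v = P/L_w = 124 / 18 = 6.889 kip/in (vertical).
Torsion M = P·e = 124 × 8.5 = 1054 kip·in.
Critical point at (x, y) = (3.111, 5) from centroid. f_tx = M·y/J = 16.9 kip/in; f_ty = M·x/J = 10.52 kip/in.
Resultant f_max = √[f_tx² + (f_v + f_ty)²] = √[16.9² + (6.889 + 10.52)²] = 24.26 kip/in.
Capacity per unit length: φr_n = 0.75 × 0.6 × 90 × (0.707 × 0.75) = 21.48 kip/in.
24.26 > 21.48 → NOT adequate.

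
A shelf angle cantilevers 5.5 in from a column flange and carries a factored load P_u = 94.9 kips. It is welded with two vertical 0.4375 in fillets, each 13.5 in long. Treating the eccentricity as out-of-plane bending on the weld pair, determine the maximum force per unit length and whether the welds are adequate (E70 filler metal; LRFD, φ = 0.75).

f_max ≈ 9.28 kip/in; adequate

E70XX → F_EXX = 70 ksi.
L_w = 2 × 13.5 = 27 in; section modulus (unit throat) S = 2 × L²/6 = 60.75 in².
Direct shear f_v = P/L_w = 94.9/27 = 3.515 kip/in.
Moment M = P × e = 94.9 × 5.5 = 521.95 kip·in; bending f_b = M/S = 8.592 kip/in.
f_max = √(f_v² + f_b²) = √(3.515² + 8.592²) = 9.283 kip/in.
φr_n = 0.75 × 0.6 × 70 × (0.707 × 0.4375) = 9.743 kip/in → adequate.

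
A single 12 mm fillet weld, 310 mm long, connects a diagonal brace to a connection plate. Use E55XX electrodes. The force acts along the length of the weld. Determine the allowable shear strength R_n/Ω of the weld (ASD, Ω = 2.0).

R_n/Ω ≈ 434 kN

E55XX → F_EXX = 550 MPa.
Effective throat t_e = 0.707 × 12 = 8.484 mm.
Total length L = 310 mm; A_we = 8.484 × 310 = 2630 mm².
F_nw = 0.6 F_EXX = 0.6 × 550 = 330 MPa.
R_n = 330 × 2630 × 10⁻³ = 867.9 kN; R_n/Ω = 867.9/2.0 = 434 kN.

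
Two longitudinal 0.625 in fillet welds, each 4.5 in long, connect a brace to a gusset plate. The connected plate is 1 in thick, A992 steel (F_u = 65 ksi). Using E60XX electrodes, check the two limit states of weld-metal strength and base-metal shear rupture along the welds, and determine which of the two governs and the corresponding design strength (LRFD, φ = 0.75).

φR_n ≈ 107 kips (weld metal governs)

E60XX → F_EXX = 60 ksi.
t_e = 0.707 × 0.625 = 0.4419 in; L = 9 in.
Weld metal: φR_n = 0.75 × 0.6 × 60 × 0.4419 × 9 = 107.4 kips.
Base metal (shear rupture): φR_n = 0.75 × 0.6 × 65 × 1 × 9 = 263.2 kips.
Governing: weld metal.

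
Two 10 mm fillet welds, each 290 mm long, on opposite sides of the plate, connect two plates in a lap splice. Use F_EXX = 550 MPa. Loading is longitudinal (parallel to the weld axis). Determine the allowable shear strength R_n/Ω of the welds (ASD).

Effective throat t_e = 0.707 × 10 = 7.07 mm.
Total length L = 580 mm; A_we = 7.07 × 580 = 4101 mm².
F_nw = 0.6 F_EXX = 0.6 × 550 = 330 MPa.
R_n = 330 × 4101 × 10⁻³ = 1353 kN; R_n/Ω = 1353/2.0 = 676.6 kN.

R_n/Ω ≈ 677 kN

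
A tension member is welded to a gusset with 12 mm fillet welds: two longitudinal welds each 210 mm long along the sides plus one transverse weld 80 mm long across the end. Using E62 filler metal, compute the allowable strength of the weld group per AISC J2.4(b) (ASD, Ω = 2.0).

R_n/Ω ≈ 789 kN

E62XX → F_EXX = 620 MPa.
t_e = 0.707 × 12 = 8.484 mm.
R_nwl = 0.6 × 620 × 8.484 × 420 × 10⁻³ = 1326 kN (longitudinal, 2 welds).
R_nwt = 0.6 × 620 × 8.484 × 80 × 10⁻³ = 252.5 kN (transverse, base value).
(i) R_nwl + R_nwt = 1578 kN; (ii) 0.85 R_nwl + 1.5 R_nwt = 1505 kN.
R_n = max = 1578 kN [governs: (i)]; R_n/Ω = 789 kN.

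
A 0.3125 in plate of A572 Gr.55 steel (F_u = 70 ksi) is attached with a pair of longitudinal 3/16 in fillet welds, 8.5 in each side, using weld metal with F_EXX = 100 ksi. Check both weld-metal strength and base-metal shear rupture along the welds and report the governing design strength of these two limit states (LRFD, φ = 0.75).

t_e = 0.707 × 0.1875 = 0.1326 in; L = 17 in.
Weld metal: φR_n = 0.75 × 0.6 × 100 × 0.1326 × 17 = 101.4 kip.
Base metal (shear rupture): φR_n = 0.75 × 0.6 × 70 × 0.3125 × 17 = 167.3 kip.
Governing: weld metal.

φR_n ≈ 101 kip (weld metal governs)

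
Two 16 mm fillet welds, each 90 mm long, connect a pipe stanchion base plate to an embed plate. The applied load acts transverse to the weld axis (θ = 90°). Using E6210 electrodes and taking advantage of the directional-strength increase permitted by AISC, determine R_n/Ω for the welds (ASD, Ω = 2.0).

R_n/Ω ≈ 568 kN

E62XX → F_EXX = 620 MPa.
t_e = 0.707 × 16 = 11.31 mm; A_we = 11.31 × 180 = 2036 mm².
Directional factor: 1.0 + 0.5 sin^1.5(90°) = 1.5.
F_nw = 0.6 × 620 × 1.5 = 558 MPa.
R_n/Ω = (558 × 2036) / 2.0 × 10⁻³ = 568.1 kN.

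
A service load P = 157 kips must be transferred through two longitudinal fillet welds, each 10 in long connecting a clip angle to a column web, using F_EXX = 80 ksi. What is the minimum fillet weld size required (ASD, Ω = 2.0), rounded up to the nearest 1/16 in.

Total weld length L = 20 in.
Required throat t_e = P × Ω / (0.6 F_EXX × L) = 157 × 2.0 / (0.6 × 80 × 20) = 0.3271 in.
Required leg w = t_e / 0.707 = 0.4626 in → use 1/2 in.

w = 1/2 in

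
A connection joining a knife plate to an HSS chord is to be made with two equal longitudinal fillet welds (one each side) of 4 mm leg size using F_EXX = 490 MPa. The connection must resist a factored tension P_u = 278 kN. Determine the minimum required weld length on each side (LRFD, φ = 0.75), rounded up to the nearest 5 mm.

Throat t_e = 0.707 × 4 = 2.828 mm.
φr_n = 0.75 × 0.6 × 490 × 2.828 × 10⁻³ = 0.6236 kN/mm.
L_req = P_u / φr_n = 278 / 0.6236 = 445.8 mm total.
Per side: 445.8 / 2 = 222.9 mm.
Round up → use L = 225 mm on each side.

L = 225 mm on each side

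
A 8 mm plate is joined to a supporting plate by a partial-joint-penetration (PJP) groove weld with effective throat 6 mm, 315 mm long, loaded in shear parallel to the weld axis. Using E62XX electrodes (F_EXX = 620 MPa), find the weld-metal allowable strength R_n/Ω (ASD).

Effective throat (given) t_e = 6 mm.
A_we = 6 × 315 = 1890 mm².
F_nw = 0.6 F_EXX = 372 MPa.
R_n/Ω = (372 × 1890) / 2.0 × 10⁻³ = 351.5 kN.

R_n/Ω ≈ 352 kN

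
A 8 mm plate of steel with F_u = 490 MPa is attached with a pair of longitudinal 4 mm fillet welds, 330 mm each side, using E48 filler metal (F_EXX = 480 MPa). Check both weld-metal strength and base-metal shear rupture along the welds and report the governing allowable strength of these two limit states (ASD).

R_n/Ω ≈ 269 kN (weld metal governs)

t_e = 0.707 × 4 = 2.828 mm; L = 660 mm.
Weld metal: R_n/Ω = (1/2.0) × 0.6 × 480 × 2.828 × 660 × 10⁻³ = 268.8 kN.
Base metal (shear rupture): R_n/Ω = (1/2.0) × 0.6 × 490 × 8 × 660 × 10⁻³ = 776.2 kN.
Governing: weld metal.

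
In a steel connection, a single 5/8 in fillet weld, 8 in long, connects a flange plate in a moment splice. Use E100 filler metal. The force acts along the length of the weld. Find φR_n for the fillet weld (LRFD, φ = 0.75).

φR_n ≈ 159 kips

E100XX → F_EXX = 100 ksi.
Effective throat t_e = 0.707 × 0.625 = 0.4419 in.
Total length L = 8 in; A_we = 0.4419 × 8 = 3.535 in².
F_nw = 0.6 F_EXX = 0.6 × 100 = 60 ksi.
φR_n = 0.75 × 60 × 3.535 = 159.1 kips.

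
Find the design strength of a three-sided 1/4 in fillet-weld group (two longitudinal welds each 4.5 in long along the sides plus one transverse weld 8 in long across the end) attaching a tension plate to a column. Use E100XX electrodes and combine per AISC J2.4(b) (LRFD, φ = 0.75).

φR_n ≈ 156 kip

E100XX → F_EXX = 100 ksi.
t_e = 0.707 × 0.25 = 0.1767 in.
R_nwl = 0.6 × 100 × 0.1767 × 9 = 95.44 kip (longitudinal, 2 welds).
R_nwt = 0.6 × 100 × 0.1767 × 8 = 84.84 kip (transverse, base value).
(i) R_nwl + R_nwt = 180.3 kip; (ii) 0.85 R_nwl + 1.5 R_nwt = 208.4 kip.
R_n = max = 208.4 kip [governs: (ii)]; φR_n = 156.3 kip.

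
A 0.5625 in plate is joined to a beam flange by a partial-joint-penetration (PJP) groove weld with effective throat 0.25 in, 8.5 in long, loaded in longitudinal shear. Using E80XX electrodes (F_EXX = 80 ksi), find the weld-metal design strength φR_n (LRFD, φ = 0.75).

Effective throat (given) t_e = 0.25 in.
A_we = 0.25 × 8.5 = 2.125 in².
F_nw = 0.6 F_EXX = 48 ksi.
φR_n = 0.75 × 48 × 2.125 = 76.5 kips.

φR_n ≈ 76.5 kips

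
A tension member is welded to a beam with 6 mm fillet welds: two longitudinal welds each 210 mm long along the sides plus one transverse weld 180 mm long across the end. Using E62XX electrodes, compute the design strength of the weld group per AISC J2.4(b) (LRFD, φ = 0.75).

E62XX → F_EXX = 620 MPa.
t_e = 0.707 × 6 = 4.242 mm.
R_nwl = 0.6 × 620 × 4.242 × 420 × 10⁻³ = 662.8 kN (longitudinal, 2 welds).
R_nwt = 0.6 × 620 × 4.242 × 180 × 10⁻³ = 284 kN (transverse, base value).
(i) R_nwl + R_nwt = 946.8 kN; (ii) 0.85 R_nwl + 1.5 R_nwt = 989.4 kN.
R_n = max = 989.4 kN [governs: (ii)]; φR_n = 742.1 kN.

φR_n ≈ 742 kN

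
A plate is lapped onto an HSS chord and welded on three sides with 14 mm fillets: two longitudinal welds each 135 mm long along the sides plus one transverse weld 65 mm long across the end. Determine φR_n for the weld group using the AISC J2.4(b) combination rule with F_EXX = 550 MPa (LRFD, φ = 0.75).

t_e = 0.707 × 14 = 9.898 mm.
R_nwl = 0.6 × 550 × 9.898 × 270 × 10⁻³ = 881.9 kN (longitudinal, 2 welds).
R_nwt = 0.6 × 550 × 9.898 × 65 × 10⁻³ = 212.3 kN (transverse, base value).
(i) R_nwl + R_nwt = 1094 kN; (ii) 0.85 R_nwl + 1.5 R_nwt = 1068 kN.
R_n = max = 1094 kN [governs: (i)]; φR_n = 820.7 kN.

φR_n ≈ 821 kN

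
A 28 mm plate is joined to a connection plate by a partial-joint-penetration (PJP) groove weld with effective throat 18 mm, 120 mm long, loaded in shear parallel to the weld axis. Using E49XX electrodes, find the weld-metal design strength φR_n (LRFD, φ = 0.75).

E49XX → F_EXX = 490 MPa.
Effective throat (given) t_e = 18 mm.
A_we = 18 × 120 = 2160 mm².
F_nw = 0.6 F_EXX = 294 MPa.
φR_n = 0.75 × 294 × 2160 × 10⁻³ = 476.3 kN.

φR_n ≈ 476 kN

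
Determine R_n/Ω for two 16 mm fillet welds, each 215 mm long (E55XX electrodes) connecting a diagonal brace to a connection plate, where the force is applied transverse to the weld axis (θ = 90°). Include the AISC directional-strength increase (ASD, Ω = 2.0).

E55XX → F_EXX = 550 MPa.
t_e = 0.707 × 16 = 11.31 mm; A_we = 11.31 × 430 = 4864 mm².
Directional factor: 1.0 + 0.5 sin^1.5(90°) = 1.5.
F_nw = 0.6 × 550 × 1.5 = 495 MPa.
R_n/Ω = (495 × 4864) / 2.0 × 10⁻³ = 1204 kN.

R_n/Ω ≈ 1200 kN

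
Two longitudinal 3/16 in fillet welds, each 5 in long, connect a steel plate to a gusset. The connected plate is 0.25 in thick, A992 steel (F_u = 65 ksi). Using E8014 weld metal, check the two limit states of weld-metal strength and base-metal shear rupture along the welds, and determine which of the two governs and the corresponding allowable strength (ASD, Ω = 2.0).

R_n/Ω ≈ 31.8 kips (weld metal governs)

E80XX → F_EXX = 80 ksi.
t_e = 0.707 × 0.1875 = 0.1326 in; L = 10 in.
Weld metal: R_n/Ω = (1/2.0) × 0.6 × 80 × 0.1326 × 10 = 31.81 kips.
Base metal (shear rupture): R_n/Ω = (1/2.0) × 0.6 × 65 × 0.25 × 10 = 48.75 kips.
Governing: weld metal.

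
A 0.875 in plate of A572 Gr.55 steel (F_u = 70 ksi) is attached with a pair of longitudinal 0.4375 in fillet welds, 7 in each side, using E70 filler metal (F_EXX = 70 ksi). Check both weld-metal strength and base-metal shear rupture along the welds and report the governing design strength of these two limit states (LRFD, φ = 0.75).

t_e = 0.707 × 0.4375 = 0.3093 in; L = 14 in.
Weld metal: φR_n = 0.75 × 0.6 × 70 × 0.3093 × 14 = 136.4 kip.
Base metal (shear rupture): φR_n = 0.75 × 0.6 × 70 × 0.875 × 14 = 385.9 kip.
Governing: weld metal.

φR_n ≈ 136 kip (weld metal governs)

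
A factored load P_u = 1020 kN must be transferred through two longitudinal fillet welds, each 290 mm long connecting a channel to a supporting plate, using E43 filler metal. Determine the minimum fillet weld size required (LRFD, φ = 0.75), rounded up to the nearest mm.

w = 13 mm

E43XX → F_EXX = 430 MPa.
Total weld length L = 580 mm.
Required throat t_e = P_u / (φ × 0.6 F_EXX × L) = 1020 / (0.75 × 0.6 × 430 × 580 × 10⁻³) = 9.088 mm.
Required leg w = t_e / 0.707 = 12.85 mm → use 13 mm.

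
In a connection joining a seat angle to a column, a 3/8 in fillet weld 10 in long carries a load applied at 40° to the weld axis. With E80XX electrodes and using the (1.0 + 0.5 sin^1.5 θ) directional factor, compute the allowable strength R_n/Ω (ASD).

E80XX → F_EXX = 80 ksi.
t_e = 0.707 × 0.375 = 0.2651 in; A_we = 0.2651 × 10 = 2.651 in².
Directional factor: 1.0 + 0.5 sin^1.5(40°) = 1.258.
F_nw = 0.6 × 80 × 1.258 = 60.37 ksi.
R_n/Ω = (60.37 × 2.651) / 2.0 = 80.03 kips.

R_n/Ω ≈ 80 kips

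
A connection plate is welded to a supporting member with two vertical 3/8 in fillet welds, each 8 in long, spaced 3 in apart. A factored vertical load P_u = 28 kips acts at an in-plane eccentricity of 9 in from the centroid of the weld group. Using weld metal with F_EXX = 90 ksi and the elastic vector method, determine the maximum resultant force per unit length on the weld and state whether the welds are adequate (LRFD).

Total weld length L_w = 16 in. Treat welds as unit-width lines.
Polar moment about centroid: J = 2[d³/12 + d(b/2)²] = 2[8³/12 + 8×1.5²] = 121.3 in³.
Direct shear f_v = P/L_w = 28 / 16 = 1.75 kip/in (vertical).
Torsion M = P·e = 28 × 9 = 252 kip·in.
Critical point at (x, y) = (1.5, 4) from centroid. f_tx = M·y/J = 8.308 kip/in; f_ty = M·x/J = 3.115 kip/in.
Resultant f_max = √[f_tx² + (f_v + f_ty)²] = √[8.308² + (1.75 + 3.115)²] = 9.628 kip/in.
Capacity per unit length: φr_n = 0.75 × 0.6 × 90 × (0.707 × 0.375) = 10.74 kip/in.
9.628 ≤ 10.74 → adequate.

f_max ≈ 9.63 kip/in; adequate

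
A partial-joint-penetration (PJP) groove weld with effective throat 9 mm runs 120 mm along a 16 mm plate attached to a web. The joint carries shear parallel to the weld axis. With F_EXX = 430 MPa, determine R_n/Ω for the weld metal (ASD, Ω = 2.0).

R_n/Ω ≈ 139 kN

Effective throat (given) t_e = 9 mm.
A_we = 9 × 120 = 1080 mm².
F_nw = 0.6 F_EXX = 258 MPa.
R_n/Ω = (258 × 1080) / 2.0 × 10⁻³ = 139.3 kN.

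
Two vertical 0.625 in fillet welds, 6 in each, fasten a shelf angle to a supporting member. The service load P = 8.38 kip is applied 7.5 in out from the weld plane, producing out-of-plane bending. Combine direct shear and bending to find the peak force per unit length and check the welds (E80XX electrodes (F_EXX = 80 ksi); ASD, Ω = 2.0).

f_max ≈ 5.28 kip/in; adequate

L_w = 2 × 6 = 12 in; section modulus (unit throat) S = 2 × L²/6 = 12 in².
Direct shear f_v = P/L_w = 8.38/12 = 0.6983 kip/in.
Moment M = P × e = 8.38 × 7.5 = 62.85 kip·in; bending f_b = M/S = 5.238 kip/in.
f_max = √(f_v² + f_b²) = √(0.6983² + 5.238²) = 5.284 kip/in.
r_n/Ω = (1/2.0) × 0.6 × 80 × (0.707 × 0.625) = 10.6 kip/in → adequate.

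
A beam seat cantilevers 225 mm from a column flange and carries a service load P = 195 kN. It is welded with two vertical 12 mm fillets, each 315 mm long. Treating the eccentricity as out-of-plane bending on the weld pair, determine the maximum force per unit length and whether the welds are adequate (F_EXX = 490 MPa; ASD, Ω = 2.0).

f_max ≈ 1360 N/mm; NOT adequate

L_w = 2 × 315 = 630 mm; section modulus (unit throat) S = 2 × L²/6 = 33080 mm².
Direct shear f_v = P/L_w = 195×10³/630 = 309.5 N/mm.
Moment M = P × e = 195×10³ × 225 = 43875000 N·mm; bending f_b = M/S = 1327 N/mm.
f_max = √(f_v² + f_b²) = √(309.5² + 1327²) = 1362 N/mm.
r_n/Ω = (1/2.0) × 0.6 × 490 × (0.707 × 12) = 1247 N/mm → NOT adequate.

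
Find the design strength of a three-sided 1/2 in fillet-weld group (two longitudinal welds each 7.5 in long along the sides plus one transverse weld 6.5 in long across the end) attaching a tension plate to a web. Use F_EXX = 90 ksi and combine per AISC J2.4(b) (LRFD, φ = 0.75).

t_e = 0.707 × 0.5 = 0.3535 in.
R_nwl = 0.6 × 90 × 0.3535 × 15 = 286.3 kip (longitudinal, 2 welds).
R_nwt = 0.6 × 90 × 0.3535 × 6.5 = 124.1 kip (transverse, base value).
(i) R_nwl + R_nwt = 410.4 kip; (ii) 0.85 R_nwl + 1.5 R_nwt = 429.5 kip.
R_n = max = 429.5 kip [governs: (ii)]; φR_n = 322.1 kip.

φR_n ≈ 322 kip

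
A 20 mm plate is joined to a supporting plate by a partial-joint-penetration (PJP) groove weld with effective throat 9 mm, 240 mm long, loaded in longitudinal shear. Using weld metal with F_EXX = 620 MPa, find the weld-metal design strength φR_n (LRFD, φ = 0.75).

φR_n ≈ 603 kN

Effective throat (given) t_e = 9 mm.
A_we = 9 × 240 = 2160 mm².
F_nw = 0.6 F_EXX = 372 MPa.
φR_n = 0.75 × 372 × 2160 × 10⁻³ = 602.6 kN.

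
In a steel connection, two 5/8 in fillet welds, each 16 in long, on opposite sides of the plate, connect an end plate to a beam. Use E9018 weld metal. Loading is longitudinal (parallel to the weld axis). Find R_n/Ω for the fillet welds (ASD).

E90XX → F_EXX = 90 ksi.
Effective throat t_e = 0.707 × 0.625 = 0.4419 in.
Total length L = 32 in; A_we = 0.4419 × 32 = 14.14 in².
F_nw = 0.6 F_EXX = 0.6 × 90 = 54 ksi.
R_n = 54 × 14.14 = 763.6 kip; R_n/Ω = 763.6/2.0 = 381.8 kip.

R_n/Ω ≈ 382 kip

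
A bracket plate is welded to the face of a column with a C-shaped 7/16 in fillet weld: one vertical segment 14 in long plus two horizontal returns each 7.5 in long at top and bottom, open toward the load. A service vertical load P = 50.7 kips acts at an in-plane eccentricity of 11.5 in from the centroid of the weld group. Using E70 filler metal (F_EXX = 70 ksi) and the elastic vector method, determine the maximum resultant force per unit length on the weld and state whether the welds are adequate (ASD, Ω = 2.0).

Total weld length L_w = 29 in. Treat welds as unit-width lines.
Centroid: x̄ = 2×7.5×3.75 / 29 = 1.94 in from the vertical weld.
Polar moment about centroid: J = I_x + I_y = [14³/12 + 2×7.5×7²] + [14×1.94² + 2(7.5³/12 + 7.5×1.81²)] = 1136 in³.
Direct shear f_v = P/L_w = 50.7 / 29 = 1.748 kip/in (vertical).
Torsion M = P·e = 50.7 × 11.5 = 583.05 kip·in.
Critical point at (x, y) = (5.56, 7) from centroid. f_tx = M·y/J = 3.593 kip/in; f_ty = M·x/J = 2.854 kip/in.
Resultant f_max = √[f_tx² + (f_v + f_ty)²] = √[3.593² + (1.748 + 2.854)²] = 5.839 kip/in.
Capacity per unit length: r_n/Ω = (1/2.0) × 0.6 × 70 × (0.707 × 0.4375) = 6.496 kip/in.
5.839 ≤ 6.496 → adequate.

f_max ≈ 5.84 kip/in; adequate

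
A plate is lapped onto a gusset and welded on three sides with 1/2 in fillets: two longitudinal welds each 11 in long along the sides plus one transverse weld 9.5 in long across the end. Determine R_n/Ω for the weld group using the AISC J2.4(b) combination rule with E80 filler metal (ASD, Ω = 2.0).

E80XX → F_EXX = 80 ksi.
t_e = 0.707 × 0.5 = 0.3535 in.
R_nwl = 0.6 × 80 × 0.3535 × 22 = 373.3 kips (longitudinal, 2 welds).
R_nwt = 0.6 × 80 × 0.3535 × 9.5 = 161.2 kips (transverse, base value).
(i) R_nwl + R_nwt = 534.5 kips; (ii) 0.85 R_nwl + 1.5 R_nwt = 559.1 kips.
R_n = max = 559.1 kips [governs: (ii)]; R_n/Ω = 279.5 kips.

R_n/Ω ≈ 280 kips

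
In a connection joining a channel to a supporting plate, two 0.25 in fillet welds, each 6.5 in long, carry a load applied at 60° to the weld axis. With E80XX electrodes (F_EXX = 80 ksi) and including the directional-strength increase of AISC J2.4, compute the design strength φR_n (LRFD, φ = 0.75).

t_e = 0.707 × 0.25 = 0.1767 in; A_we = 0.1767 × 13 = 2.298 in².
Directional factor: 1.0 + 0.5 sin^1.5(60°) = 1.403.
F_nw = 0.6 × 80 × 1.403 = 67.34 ksi.
φR_n = 0.75 × 67.34 × 2.298 = 116.1 kip.

φR_n ≈ 116 kip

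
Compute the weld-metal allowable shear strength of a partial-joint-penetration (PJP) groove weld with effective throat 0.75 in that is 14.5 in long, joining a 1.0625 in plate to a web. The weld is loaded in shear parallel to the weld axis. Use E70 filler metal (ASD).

R_n/Ω ≈ 228 kips

E70XX → F_EXX = 70 ksi.
Effective throat (given) t_e = 0.75 in.
A_we = 0.75 × 14.5 = 10.88 in².
F_nw = 0.6 F_EXX = 42 ksi.
R_n/Ω = (42 × 10.88) / 2.0 = 228.4 kips.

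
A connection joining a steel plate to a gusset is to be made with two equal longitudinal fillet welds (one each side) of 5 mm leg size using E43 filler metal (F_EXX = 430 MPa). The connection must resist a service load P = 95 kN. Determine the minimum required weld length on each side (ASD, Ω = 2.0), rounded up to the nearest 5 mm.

L = 105 mm on each side

Throat t_e = 0.707 × 5 = 3.535 mm.
r_n/Ω = (0.6 × 430 × 3.535) / 2.0 = 456 N/mm = 0.456 kN/mm.
L_req = P / (r_n/Ω) = 95 / 0.456 = 208.3 mm total.
Per side: 208.3 / 2 = 104.2 mm.
Round up → use L = 105 mm on each side.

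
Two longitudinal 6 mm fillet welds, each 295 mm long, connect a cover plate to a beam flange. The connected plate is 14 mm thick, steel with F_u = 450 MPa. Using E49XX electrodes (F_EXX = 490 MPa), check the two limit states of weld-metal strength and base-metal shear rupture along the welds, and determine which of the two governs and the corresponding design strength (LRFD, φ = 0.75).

φR_n ≈ 552 kN (weld metal governs)

t_e = 0.707 × 6 = 4.242 mm; L = 590 mm.
Weld metal: φR_n = 0.75 × 0.6 × 490 × 4.242 × 590 × 10⁻³ = 551.9 kN.
Base metal (shear rupture): φR_n = 0.75 × 0.6 × 450 × 14 × 590 × 10⁻³ = 1673 kN.
Governing: weld metal.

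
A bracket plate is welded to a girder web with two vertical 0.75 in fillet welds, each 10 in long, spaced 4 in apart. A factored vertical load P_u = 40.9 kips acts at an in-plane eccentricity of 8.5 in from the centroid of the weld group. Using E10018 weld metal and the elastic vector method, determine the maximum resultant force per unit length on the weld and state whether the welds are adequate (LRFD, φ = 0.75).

f_max ≈ 8.56 kip/in; adequate

E100XX → F_EXX = 100 ksi.
Total weld length L_w = 20 in. Treat welds as unit-width lines.
Polar moment about centroid: J = 2[d³/12 + d(b/2)²] = 2[10³/12 + 10×2²] = 246.7 in³.
Direct shear f_v = P/L_w = 40.9 / 20 = 2.045 kip/in (vertical).
Torsion M = P·e = 40.9 × 8.5 = 347.65 kip·in.
Critical point at (x, y) = (2, 5) from centroid. f_tx = M·y/J = 7.047 kip/in; f_ty = M·x/J = 2.819 kip/in.
Resultant f_max = √[f_tx² + (f_v + f_ty)²] = √[7.047² + (2.045 + 2.819)²] = 8.562 kip/in.
Capacity per unit length: φr_n = 0.75 × 0.6 × 100 × (0.707 × 0.75) = 23.86 kip/in.
8.562 ≤ 23.86 → adequate.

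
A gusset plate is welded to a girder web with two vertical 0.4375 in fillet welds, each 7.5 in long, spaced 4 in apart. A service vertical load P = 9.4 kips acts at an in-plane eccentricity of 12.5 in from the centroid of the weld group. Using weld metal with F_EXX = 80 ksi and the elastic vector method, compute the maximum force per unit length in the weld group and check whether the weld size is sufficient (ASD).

Total weld length L_w = 15 in. Treat welds as unit-width lines.
Polar moment about centroid: J = 2[d³/12 + d(b/2)²] = 2[7.5³/12 + 7.5×2²] = 130.3 in³.
Direct shear f_v = P/L_w = 9.4 / 15 = 0.6267 kip/in (vertical).
Torsion M = P·e = 9.4 × 12.5 = 117.5 kip·in.
Critical point at (x, y) = (2, 3.75) from centroid. f_tx = M·y/J = 3.381 kip/in; f_ty = M·x/J = 1.803 kip/in.
Resultant f_max = √[f_tx² + (f_v + f_ty)²] = √[3.381² + (0.6267 + 1.803)²] = 4.164 kip/in.
Capacity per unit length: r_n/Ω = (1/2.0) × 0.6 × 80 × (0.707 × 0.4375) = 7.423 kip/in.
4.164 ≤ 7.423 → adequate.

f_max ≈ 4.16 kip/in; adequate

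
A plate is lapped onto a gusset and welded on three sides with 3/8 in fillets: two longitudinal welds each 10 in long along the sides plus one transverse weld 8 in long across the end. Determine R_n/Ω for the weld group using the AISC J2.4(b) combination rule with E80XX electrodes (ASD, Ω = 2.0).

R_n/Ω ≈ 185 kips

E80XX → F_EXX = 80 ksi.
t_e = 0.707 × 0.375 = 0.2651 in.
R_nwl = 0.6 × 80 × 0.2651 × 20 = 254.5 kips (longitudinal, 2 welds).
R_nwt = 0.6 × 80 × 0.2651 × 8 = 101.8 kips (transverse, base value).
(i) R_nwl + R_nwt = 356.3 kips; (ii) 0.85 R_nwl + 1.5 R_nwt = 369.1 kips.
R_n = max = 369.1 kips [governs: (ii)]; R_n/Ω = 184.5 kips.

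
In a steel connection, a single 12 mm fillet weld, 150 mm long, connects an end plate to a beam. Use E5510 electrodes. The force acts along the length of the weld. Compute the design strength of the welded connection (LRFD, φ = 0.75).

E55XX → F_EXX = 550 MPa.
Effective throat t_e = 0.707 × 12 = 8.484 mm.
Total length L = 150 mm; A_we = 8.484 × 150 = 1273 mm².
F_nw = 0.6 F_EXX = 0.6 × 550 = 330 MPa.
φR_n = 0.75 × 330 × 1273 × 10⁻³ = 315 kN.

φR_n ≈ 315 kN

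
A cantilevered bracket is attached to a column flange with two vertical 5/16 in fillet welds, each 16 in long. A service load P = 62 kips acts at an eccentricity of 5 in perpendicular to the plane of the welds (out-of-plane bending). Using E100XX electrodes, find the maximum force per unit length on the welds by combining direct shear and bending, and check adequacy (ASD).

E100XX → F_EXX = 100 ksi.
L_w = 2 × 16 = 32 in; section modulus (unit throat) S = 2 × L²/6 = 85.33 in².
Direct shear f_v = P/L_w = 62/32 = 1.938 kip/in.
Moment M = P × e = 62 × 5 = 310 kip·in; bending f_b = M/S = 3.633 kip/in.
f_max = √(f_v² + f_b²) = √(1.938² + 3.633²) = 4.117 kip/in.
r_n/Ω = (1/2.0) × 0.6 × 100 × (0.707 × 0.3125) = 6.628 kip/in → adequate.

f_max ≈ 4.12 kip/in; adequate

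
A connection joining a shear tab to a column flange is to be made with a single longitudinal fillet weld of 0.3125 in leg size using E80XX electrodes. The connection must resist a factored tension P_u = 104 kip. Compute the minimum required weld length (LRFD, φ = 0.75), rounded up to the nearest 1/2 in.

L = 13.5 in

E80XX → F_EXX = 80 ksi.
Throat t_e = 0.707 × 0.3125 = 0.2209 in.
φr_n = 0.75 × 0.6 × 80 × 0.2209 = 7.954 kip/in.
L_req = P_u / φr_n = 104 / 7.954 = 13.08 in total.
Round up → use L = 13.5 in.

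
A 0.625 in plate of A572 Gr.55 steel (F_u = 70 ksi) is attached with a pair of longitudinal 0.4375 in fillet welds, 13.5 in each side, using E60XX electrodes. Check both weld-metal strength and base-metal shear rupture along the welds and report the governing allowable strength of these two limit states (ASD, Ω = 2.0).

E60XX → F_EXX = 60 ksi.
t_e = 0.707 × 0.4375 = 0.3093 in; L = 27 in.
Weld metal: R_n/Ω = (1/2.0) × 0.6 × 60 × 0.3093 × 27 = 150.3 kip.
Base metal (shear rupture): R_n/Ω = (1/2.0) × 0.6 × 70 × 0.625 × 27 = 354.4 kip.
Governing: weld metal.

R_n/Ω ≈ 150 kip (weld metal governs)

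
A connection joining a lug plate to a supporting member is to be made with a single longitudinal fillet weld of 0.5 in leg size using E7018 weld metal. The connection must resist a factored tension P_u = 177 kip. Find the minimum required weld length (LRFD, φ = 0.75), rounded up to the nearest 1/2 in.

L = 16 in

E70XX → F_EXX = 70 ksi.
Throat t_e = 0.707 × 0.5 = 0.3535 in.
φr_n = 0.75 × 0.6 × 70 × 0.3535 = 11.14 kip/in.
L_req = P_u / φr_n = 177 / 11.14 = 15.9 in total.
Round up → use L = 16 in.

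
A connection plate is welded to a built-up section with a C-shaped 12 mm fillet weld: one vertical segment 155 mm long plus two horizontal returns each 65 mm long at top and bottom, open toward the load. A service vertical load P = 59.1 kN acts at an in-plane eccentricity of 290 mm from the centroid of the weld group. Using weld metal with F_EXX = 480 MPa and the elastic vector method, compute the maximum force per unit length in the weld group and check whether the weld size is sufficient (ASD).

f_max ≈ 1430 N/mm; NOT adequate

Total weld length L_w = 285 mm. Treat welds as unit-width lines.
Centroid: x̄ = 2×65×32.5 / 285 = 14.82 mm from the vertical weld.
Polar moment about centroid: J = I_x + I_y = [155³/12 + 2×65×77.5²] + [155×14.82² + 2(65³/12 + 65×17.68²)] = 1212000 mm³.
Direct shear f_v = P/L_w = 59.1×10³ / 285 = 207.4 N/mm (vertical).
Torsion M = P·e = 59.1×10³ × 290 = 17139000 N·mm.
Critical point at (x, y) = (50.18, 77.5) from centroid. f_tx = M·y/J = 1096 N/mm; f_ty = M·x/J = 709.8 N/mm.
Resultant f_max = √[f_tx² + (f_v + f_ty)²] = √[1096² + (207.4 + 709.8)²] = 1429 N/mm.
Capacity per unit length: r_n/Ω = (1/2.0) × 0.6 × 480 × (0.707 × 12) = 1222 N/mm.
1429 > 1222 → NOT adequate.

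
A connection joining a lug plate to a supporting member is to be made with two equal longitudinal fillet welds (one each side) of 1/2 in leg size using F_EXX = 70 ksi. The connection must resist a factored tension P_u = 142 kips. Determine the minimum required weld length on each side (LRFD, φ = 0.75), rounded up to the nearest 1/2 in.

Throat t_e = 0.707 × 0.5 = 0.3535 in.
φr_n = 0.75 × 0.6 × 70 × 0.3535 = 11.14 kips/in.
L_req = P_u / φr_n = 142 / 11.14 = 12.75 in total.
Per side: 12.75 / 2 = 6.376 in.
Round up → use L = 6.5 in on each side.

L = 6.5 in on each side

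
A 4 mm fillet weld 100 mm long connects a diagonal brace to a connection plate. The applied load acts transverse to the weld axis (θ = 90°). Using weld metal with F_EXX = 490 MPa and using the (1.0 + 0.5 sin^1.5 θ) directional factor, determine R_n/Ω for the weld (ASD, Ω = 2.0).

t_e = 0.707 × 4 = 2.828 mm; A_we = 2.828 × 100 = 282.8 mm².
Directional factor: 1.0 + 0.5 sin^1.5(90°) = 1.5.
F_nw = 0.6 × 490 × 1.5 = 441 MPa.
R_n/Ω = (441 × 282.8) / 2.0 × 10⁻³ = 62.36 kN.

R_n/Ω ≈ 62.4 kN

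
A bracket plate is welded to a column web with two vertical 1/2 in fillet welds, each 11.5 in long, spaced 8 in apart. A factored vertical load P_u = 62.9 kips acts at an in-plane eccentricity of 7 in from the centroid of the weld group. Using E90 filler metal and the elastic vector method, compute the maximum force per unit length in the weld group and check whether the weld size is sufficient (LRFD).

f_max ≈ 6.9 kip/in; adequate

E90XX → F_EXX = 90 ksi.
Total weld length L_w = 23 in. Treat welds as unit-width lines.
Polar moment about centroid: J = 2[d³/12 + d(b/2)²] = 2[11.5³/12 + 11.5×4²] = 621.5 in³.
Direct shear f_v = P/L_w = 62.9 / 23 = 2.735 kip/in (vertical).
Torsion M = P·e = 62.9 × 7 = 440.3 kip·in.
Critical point at (x, y) = (4, 5.75) from centroid. f_tx = M·y/J = 4.074 kip/in; f_ty = M·x/J = 2.834 kip/in.
Resultant f_max = √[f_tx² + (f_v + f_ty)²] = √[4.074² + (2.735 + 2.834)²] = 6.9 kip/in.
Capacity per unit length: φr_n = 0.75 × 0.6 × 90 × (0.707 × 0.5) = 14.32 kip/in.
6.9 ≤ 14.32 → adequate.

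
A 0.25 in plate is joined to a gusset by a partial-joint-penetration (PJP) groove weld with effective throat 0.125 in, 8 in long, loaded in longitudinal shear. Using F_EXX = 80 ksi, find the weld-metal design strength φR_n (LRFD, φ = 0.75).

φR_n ≈ 36 kip

Effective throat (given) t_e = 0.125 in.
A_we = 0.125 × 8 = 1 in².
F_nw = 0.6 F_EXX = 48 ksi.
φR_n = 0.75 × 48 × 1 = 36 kip.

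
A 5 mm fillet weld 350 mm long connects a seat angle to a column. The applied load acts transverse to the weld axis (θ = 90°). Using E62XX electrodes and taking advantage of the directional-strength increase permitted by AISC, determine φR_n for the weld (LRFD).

E62XX → F_EXX = 620 MPa.
t_e = 0.707 × 5 = 3.535 mm; A_we = 3.535 × 350 = 1237 mm².
Directional factor: 1.0 + 0.5 sin^1.5(90°) = 1.5.
F_nw = 0.6 × 620 × 1.5 = 558 MPa.
φR_n = 0.75 × 558 × 1237 × 10⁻³ = 517.8 kN.

φR_n ≈ 518 kN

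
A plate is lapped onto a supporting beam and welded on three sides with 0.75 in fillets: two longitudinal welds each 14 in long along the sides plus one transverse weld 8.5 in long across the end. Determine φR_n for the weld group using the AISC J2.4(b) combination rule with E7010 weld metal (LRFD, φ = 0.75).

E70XX → F_EXX = 70 ksi.
t_e = 0.707 × 0.75 = 0.5302 in.
R_nwl = 0.6 × 70 × 0.5302 × 28 = 623.6 kips (longitudinal, 2 welds).
R_nwt = 0.6 × 70 × 0.5302 × 8.5 = 189.3 kips (transverse, base value).
(i) R_nwl + R_nwt = 812.9 kips; (ii) 0.85 R_nwl + 1.5 R_nwt = 814 kips.
R_n = max = 814 kips [governs: (ii)]; φR_n = 610.5 kips.

φR_n ≈ 610 kips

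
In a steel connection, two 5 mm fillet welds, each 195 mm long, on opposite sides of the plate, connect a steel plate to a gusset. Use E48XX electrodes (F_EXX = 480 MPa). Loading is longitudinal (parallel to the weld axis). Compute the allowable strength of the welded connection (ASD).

R_n/Ω ≈ 199 kN

Effective throat t_e = 0.707 × 5 = 3.535 mm.
Total length L = 390 mm; A_we = 3.535 × 390 = 1379 mm².
F_nw = 0.6 F_EXX = 0.6 × 480 = 288 MPa.
R_n = 288 × 1379 × 10⁻³ = 397.1 kN; R_n/Ω = 397.1/2.0 = 198.5 kN.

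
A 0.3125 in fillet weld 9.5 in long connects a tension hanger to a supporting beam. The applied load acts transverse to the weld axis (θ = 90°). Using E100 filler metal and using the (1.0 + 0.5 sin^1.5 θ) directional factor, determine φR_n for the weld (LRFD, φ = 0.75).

E100XX → F_EXX = 100 ksi.
t_e = 0.707 × 0.3125 = 0.2209 in; A_we = 0.2209 × 9.5 = 2.099 in².
Directional factor: 1.0 + 0.5 sin^1.5(90°) = 1.5.
F_nw = 0.6 × 100 × 1.5 = 90 ksi.
φR_n = 0.75 × 90 × 2.099 = 141.7 kip.

φR_n ≈ 142 kip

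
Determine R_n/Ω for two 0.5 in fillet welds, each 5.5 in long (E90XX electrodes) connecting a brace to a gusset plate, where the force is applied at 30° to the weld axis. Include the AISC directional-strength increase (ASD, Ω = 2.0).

E90XX → F_EXX = 90 ksi.
t_e = 0.707 × 0.5 = 0.3535 in; A_we = 0.3535 × 11 = 3.888 in².
Directional factor: 1.0 + 0.5 sin^1.5(30°) = 1.177.
F_nw = 0.6 × 90 × 1.177 = 63.55 ksi.
R_n/Ω = (63.55 × 3.888) / 2.0 = 123.5 kip.

R_n/Ω ≈ 124 kip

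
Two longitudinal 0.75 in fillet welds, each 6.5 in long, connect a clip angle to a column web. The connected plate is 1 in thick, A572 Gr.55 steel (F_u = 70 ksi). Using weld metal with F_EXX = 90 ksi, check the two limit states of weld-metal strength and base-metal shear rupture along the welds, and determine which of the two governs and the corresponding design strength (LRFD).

t_e = 0.707 × 0.75 = 0.5302 in; L = 13 in.
Weld metal: φR_n = 0.75 × 0.6 × 90 × 0.5302 × 13 = 279.2 kip.
Base metal (shear rupture): φR_n = 0.75 × 0.6 × 70 × 1 × 13 = 409.5 kip.
Governing: weld metal.

φR_n ≈ 279 kip (weld metal governs)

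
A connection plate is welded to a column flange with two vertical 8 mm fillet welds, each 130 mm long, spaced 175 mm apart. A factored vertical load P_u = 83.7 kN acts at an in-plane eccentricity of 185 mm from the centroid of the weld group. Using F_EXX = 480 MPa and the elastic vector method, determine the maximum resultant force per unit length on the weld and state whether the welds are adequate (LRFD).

f_max ≈ 993 N/mm; adequate

Total weld length L_w = 260 mm. Treat welds as unit-width lines.
Polar moment about centroid: J = 2[d³/12 + d(b/2)²] = 2[130³/12 + 130×87.5²] = 2357000 mm³.
Direct shear f_v = P/L_w = 83.7×10³ / 260 = 321.9 N/mm (vertical).
Torsion M = P·e = 83.7×10³ × 185 = 15484000 N·mm.
Critical point at (x, y) = (87.5, 65) from centroid. f_tx = M·y/J = 427.1 N/mm; f_ty = M·x/J = 574.9 N/mm.
Resultant f_max = √[f_tx² + (f_v + f_ty)²] = √[427.1² + (321.9 + 574.9)²] = 993.3 N/mm.
Capacity per unit length: φr_n = 0.75 × 0.6 × 480 × (0.707 × 8) = 1222 N/mm.
993.3 ≤ 1222 → adequate.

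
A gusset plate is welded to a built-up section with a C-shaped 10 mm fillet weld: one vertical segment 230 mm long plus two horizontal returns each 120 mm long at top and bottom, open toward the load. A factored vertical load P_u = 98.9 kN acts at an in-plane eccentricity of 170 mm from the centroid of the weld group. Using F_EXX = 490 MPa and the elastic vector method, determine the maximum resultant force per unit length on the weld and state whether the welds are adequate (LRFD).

Total weld length L_w = 470 mm. Treat welds as unit-width lines.
Centroid: x̄ = 2×120×60 / 470 = 30.64 mm from the vertical weld.
Polar moment about centroid: J = I_x + I_y = [230³/12 + 2×120×115²] + [230×30.64² + 2(120³/12 + 120×29.36²)] = 4899000 mm³.
Direct shear f_v = P/L_w = 98.9×10³ / 470 = 210.4 N/mm (vertical).
Torsion M = P·e = 98.9×10³ × 170 = 16813000 N·mm.
Critical point at (x, y) = (89.36, 115) from centroid. f_tx = M·y/J = 394.7 N/mm; f_ty = M·x/J = 306.7 N/mm.
Resultant f_max = √[f_tx² + (f_v + f_ty)²] = √[394.7² + (210.4 + 306.7)²] = 650.5 N/mm.
Capacity per unit length: φr_n = 0.75 × 0.6 × 490 × (0.707 × 10) = 1559 N/mm.
650.5 ≤ 1559 → adequate.

f_max ≈ 651 N/mm; adequate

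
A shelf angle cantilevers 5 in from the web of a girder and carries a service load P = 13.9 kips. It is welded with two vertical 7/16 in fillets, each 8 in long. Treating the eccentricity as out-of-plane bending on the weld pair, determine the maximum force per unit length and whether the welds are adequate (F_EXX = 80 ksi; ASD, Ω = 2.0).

f_max ≈ 3.37 kip/in; adequate

L_w = 2 × 8 = 16 in; section modulus (unit throat) S = 2 × L²/6 = 21.33 in².
Direct shear f_v = P/L_w = 13.9/16 = 0.8688 kip/in.
Moment M = P × e = 13.9 × 5 = 69.5 kip·in; bending f_b = M/S = 3.258 kip/in.
f_max = √(f_v² + f_b²) = √(0.8688² + 3.258²) = 3.372 kip/in.
r_n/Ω = (1/2.0) × 0.6 × 80 × (0.707 × 0.4375) = 7.423 kip/in → adequate.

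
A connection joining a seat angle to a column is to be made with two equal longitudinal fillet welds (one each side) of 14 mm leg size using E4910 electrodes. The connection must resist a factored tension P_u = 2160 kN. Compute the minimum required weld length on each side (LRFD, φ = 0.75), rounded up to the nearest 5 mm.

E49XX → F_EXX = 490 MPa.
Throat t_e = 0.707 × 14 = 9.898 mm.
φr_n = 0.75 × 0.6 × 490 × 9.898 × 10⁻³ = 2.183 kN/mm.
L_req = P_u / φr_n = 2160 / 2.183 = 989.7 mm total.
Per side: 989.7 / 2 = 494.8 mm.
Round up → use L = 495 mm on each side.

L = 495 mm on each side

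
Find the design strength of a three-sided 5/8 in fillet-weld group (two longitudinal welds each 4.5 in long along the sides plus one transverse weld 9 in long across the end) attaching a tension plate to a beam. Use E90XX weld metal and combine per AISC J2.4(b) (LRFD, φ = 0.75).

φR_n ≈ 378 kips

E90XX → F_EXX = 90 ksi.
t_e = 0.707 × 0.625 = 0.4419 in.
R_nwl = 0.6 × 90 × 0.4419 × 9 = 214.8 kips (longitudinal, 2 welds).
R_nwt = 0.6 × 90 × 0.4419 × 9 = 214.8 kips (transverse, base value).
(i) R_nwl + R_nwt = 429.5 kips; (ii) 0.85 R_nwl + 1.5 R_nwt = 504.7 kips.
R_n = max = 504.7 kips [governs: (ii)]; φR_n = 378.5 kips.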